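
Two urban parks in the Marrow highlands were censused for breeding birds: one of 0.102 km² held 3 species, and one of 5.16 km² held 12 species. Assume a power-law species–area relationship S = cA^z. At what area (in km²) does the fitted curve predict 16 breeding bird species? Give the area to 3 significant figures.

z = ln(12/3) / ln(5.16/0.102) = 1.3863 / 3.9237 = 0.3533
c = 3 / 0.102^0.3533 = 3 / 0.4464 = 6.72
A = (16/6.72)^(1/0.3533) ⇒ ln A = ln(2.381)/0.3533 = 2.4552
A = e^2.4552 ≈ 11.65 km²

11.6 km²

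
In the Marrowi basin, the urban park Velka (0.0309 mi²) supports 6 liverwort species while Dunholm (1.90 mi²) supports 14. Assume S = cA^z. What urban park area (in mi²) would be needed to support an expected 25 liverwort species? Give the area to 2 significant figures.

z = ln(14/6) / ln(1.9/0.0309) = 0.8473 / 4.1189 = 0.2057
c = 6 / 0.0309^0.2057 = 6 / 0.4891 = 12.27
A = (25/12.27)^(1/0.2057) ⇒ ln A = ln(2.038)/0.2057 = 3.4604
A = e^3.4604 ≈ 31.83 mi²

32 mi²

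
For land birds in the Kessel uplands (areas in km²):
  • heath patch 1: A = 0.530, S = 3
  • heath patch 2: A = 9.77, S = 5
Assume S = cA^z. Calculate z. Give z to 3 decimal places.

0.175

Taking logs: ln S = ln c + z ln A, so z = (ln S₂ − ln S₁)/(ln A₂ − ln A₁).
z = ln(5/3) / ln(9.77/0.53) = ln(1.667) / ln(18.43) = 0.5108 / 2.9142 = 0.1753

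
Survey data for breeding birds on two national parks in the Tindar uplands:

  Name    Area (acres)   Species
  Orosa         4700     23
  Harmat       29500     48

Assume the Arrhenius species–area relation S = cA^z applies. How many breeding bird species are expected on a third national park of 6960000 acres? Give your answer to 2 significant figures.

z = ln(48/23) / ln(29500/4700) = 0.7357 / 1.8368 = 0.4005
c = 23 / 4700^0.4005 = 23 / 29.57 = 0.7779
S₃ = 0.7779 × 6960000^0.4005 = 0.7779 × 550.4 ≈ 428.2

430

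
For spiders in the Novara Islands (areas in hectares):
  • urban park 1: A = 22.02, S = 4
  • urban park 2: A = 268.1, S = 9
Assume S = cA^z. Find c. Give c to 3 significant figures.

z = ln(S₂/S₁) / ln(A₂/A₁) = ln(9/4) / ln(268.1/22.02) = 0.8109 / 2.4994 = 0.3244
c = S₁ / A₁^z = 4 / 22.02^0.3244 = 4 / 2.727 = 1.467

1.47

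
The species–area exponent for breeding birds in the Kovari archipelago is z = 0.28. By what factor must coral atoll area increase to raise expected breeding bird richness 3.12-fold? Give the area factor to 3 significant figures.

(A₂/A₁)^0.28 = 3.12, so A₂/A₁ = 3.12^(1/0.28) = 3.12^3.571
ln(A₂/A₁) = ln 3.12 / 0.28 = 1.1378 / 0.28 = 4.0637
A₂/A₁ = e^4.0637 ≈ 58.19

58.2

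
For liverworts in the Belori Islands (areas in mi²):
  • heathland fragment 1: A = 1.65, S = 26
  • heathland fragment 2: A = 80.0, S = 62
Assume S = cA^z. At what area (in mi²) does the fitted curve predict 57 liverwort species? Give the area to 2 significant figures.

55 mi²

z = ln(62/26) / ln(80/1.65) = 0.8690 / 3.8813 = 0.2239
c = 26 / 1.65^0.2239 = 26 / 1.119 = 23.24
A = (57/23.24)^(1/0.2239) ⇒ ln A = ln(2.452)/0.2239 = 4.0065
A = e^4.0065 ≈ 54.95 mi²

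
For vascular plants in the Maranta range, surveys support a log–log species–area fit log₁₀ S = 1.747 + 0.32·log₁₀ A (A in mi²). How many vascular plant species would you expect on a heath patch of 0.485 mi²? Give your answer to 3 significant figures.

S = 55.85 × 0.485^0.32
ln S = ln 55.85 + 0.32 × ln 0.485 = 4.0226 + 0.32 × -0.7236 = 3.7911
S = e^3.7911 ≈ 44.3

44.3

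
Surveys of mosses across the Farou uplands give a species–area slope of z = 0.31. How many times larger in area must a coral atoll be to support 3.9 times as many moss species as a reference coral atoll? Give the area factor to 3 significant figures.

80.7

(A₂/A₁)^0.31 = 3.9, so A₂/A₁ = 3.9^(1/0.31) = 3.9^3.226
ln(A₂/A₁) = ln 3.9 / 0.31 = 1.3610 / 0.31 = 4.3902
A₂/A₁ = e^4.3902 ≈ 80.66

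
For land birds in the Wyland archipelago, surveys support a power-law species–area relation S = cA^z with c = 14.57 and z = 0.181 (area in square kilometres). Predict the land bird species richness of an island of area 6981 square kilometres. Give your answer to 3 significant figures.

72.3

S = 14.57 × 6981^0.181
ln S = ln 14.57 + 0.181 × ln 6981 = 2.6790 + 0.181 × 8.8509 = 4.2810
S = e^4.2810 ≈ 72.31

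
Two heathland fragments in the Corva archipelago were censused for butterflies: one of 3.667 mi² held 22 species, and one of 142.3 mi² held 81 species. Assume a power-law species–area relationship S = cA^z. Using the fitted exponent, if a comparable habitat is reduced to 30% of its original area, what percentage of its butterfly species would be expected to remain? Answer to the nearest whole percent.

65%

z = ln(81/22) / ln(142.3/3.667) = 1.3034 / 3.6586 = 0.3563
S_new/S_old = (A_new/A_old)^z = 0.3^0.3563 = exp(0.3563 × -1.2040) = 0.6512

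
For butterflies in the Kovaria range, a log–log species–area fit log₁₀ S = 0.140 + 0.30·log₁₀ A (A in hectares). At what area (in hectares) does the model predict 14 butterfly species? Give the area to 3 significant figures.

2260 hectares

14 = 1.38 × A^0.3  ⇒  A^0.3 = 14/1.38 = 10.14
ln A = ln(10.14) / 0.3 = 2.3167 / 0.3 = 7.7223
A = e^7.7223 ≈ 2258 hectares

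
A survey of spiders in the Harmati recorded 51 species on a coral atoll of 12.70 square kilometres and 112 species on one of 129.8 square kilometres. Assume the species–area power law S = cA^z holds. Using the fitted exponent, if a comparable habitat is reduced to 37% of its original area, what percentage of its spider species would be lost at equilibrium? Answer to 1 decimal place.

z = ln(112/51) / ln(129.8/12.7) = 0.7867 / 2.3244 = 0.3384
S_new/S_old = (A_new/A_old)^z = 0.37^0.3384 = exp(0.3384 × -0.9943) = 0.7143
Fraction lost = 1 − 0.7143 = 0.2857

28.6%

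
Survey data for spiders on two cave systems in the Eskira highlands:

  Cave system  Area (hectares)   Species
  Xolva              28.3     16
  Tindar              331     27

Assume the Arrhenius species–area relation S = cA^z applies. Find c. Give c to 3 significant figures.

7.86

z = ln(S₂/S₁) / ln(A₂/A₁) = ln(27/16) / ln(331/28.3) = 0.5232 / 2.4593 = 0.2128
c = S₁ / A₁^z = 16 / 28.3^0.2128 = 16 / 2.037 = 7.856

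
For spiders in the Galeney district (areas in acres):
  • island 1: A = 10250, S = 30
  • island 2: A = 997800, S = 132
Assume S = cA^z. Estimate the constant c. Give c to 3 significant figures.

1.51

z = ln(S₂/S₁) / ln(A₂/A₁) = ln(132/30) / ln(997800/10250) = 1.4816 / 4.5783 = 0.3236
c = S₁ / A₁^z = 30 / 10250^0.3236 = 30 / 19.86 = 1.511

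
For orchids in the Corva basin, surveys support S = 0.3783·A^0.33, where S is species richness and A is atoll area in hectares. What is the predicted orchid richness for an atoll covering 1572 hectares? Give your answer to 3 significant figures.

4.29

S = 0.3783 × 1572^0.33
ln S = ln 0.3783 + 0.33 × ln 1572 = -0.9721 + 0.33 × 7.3601 = 1.4568
S = e^1.4568 ≈ 4.292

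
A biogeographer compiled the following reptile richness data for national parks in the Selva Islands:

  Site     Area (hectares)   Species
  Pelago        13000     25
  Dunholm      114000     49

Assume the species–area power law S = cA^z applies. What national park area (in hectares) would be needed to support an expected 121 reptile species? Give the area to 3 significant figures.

2110000 hectares

z = ln(49/25) / ln(114000/13000) = 0.6729 / 2.1712 = 0.3099
c = 25 / 13000^0.3099 = 25 / 18.84 = 1.327
A = (121/1.327)^(1/0.3099) ⇒ ln A = ln(91.18)/0.3099 = 14.5606
A = e^14.5606 ≈ 2106641 hectares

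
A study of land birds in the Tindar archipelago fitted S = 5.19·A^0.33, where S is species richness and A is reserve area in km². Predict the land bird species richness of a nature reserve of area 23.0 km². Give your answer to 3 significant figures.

S = 5.19 × 23^0.33
ln S = ln 5.19 + 0.33 × ln 23 = 1.6467 + 0.33 × 3.1355 = 2.6814
S = e^2.6814 ≈ 14.61

14.6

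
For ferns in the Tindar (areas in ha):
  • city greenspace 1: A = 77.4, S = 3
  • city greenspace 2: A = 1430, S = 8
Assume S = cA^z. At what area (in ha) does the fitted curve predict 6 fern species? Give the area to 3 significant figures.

z = ln(8/3) / ln(1430/77.4) = 0.9808 / 2.9164 = 0.3363
c = 3 / 77.4^0.3363 = 3 / 4.317 = 0.6949
A = (6/0.6949)^(1/0.3363) ⇒ ln A = ln(8.634)/0.3363 = 6.4100
A = e^6.4100 ≈ 607.9 ha

608 ha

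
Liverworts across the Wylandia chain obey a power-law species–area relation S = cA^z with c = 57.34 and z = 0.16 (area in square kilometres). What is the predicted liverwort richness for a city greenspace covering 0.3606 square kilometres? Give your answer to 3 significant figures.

S = 57.34 × 0.3606^0.16
ln S = ln 57.34 + 0.16 × ln 0.3606 = 4.0490 + 0.16 × -1.0200 = 3.8858
S = e^3.8858 ≈ 48.71

48.7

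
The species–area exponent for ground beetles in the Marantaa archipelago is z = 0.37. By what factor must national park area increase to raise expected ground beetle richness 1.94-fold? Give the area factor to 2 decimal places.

(A₂/A₁)^0.37 = 1.94, so A₂/A₁ = 1.94^(1/0.37) = 1.94^2.703
ln(A₂/A₁) = ln 1.94 / 0.37 = 0.6627 / 0.37 = 1.7910
A₂/A₁ = e^1.7910 ≈ 5.996

6.00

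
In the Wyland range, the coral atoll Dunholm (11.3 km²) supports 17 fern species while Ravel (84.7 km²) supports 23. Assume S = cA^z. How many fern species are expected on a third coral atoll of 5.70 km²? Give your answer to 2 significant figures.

z = ln(23/17) / ln(84.7/11.3) = 0.3023 / 2.0143 = 0.1501
c = 17 / 11.3^0.1501 = 17 / 1.439 = 11.81
S₃ = 11.81 × 5.7^0.1501 = 11.81 × 1.298 ≈ 15.34

15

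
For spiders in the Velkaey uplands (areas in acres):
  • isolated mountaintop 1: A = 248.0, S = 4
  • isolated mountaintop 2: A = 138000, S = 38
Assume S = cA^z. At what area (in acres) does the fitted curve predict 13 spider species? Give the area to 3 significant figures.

z = ln(38/4) / ln(138000/248) = 2.2513 / 6.3216 = 0.3561
c = 4 / 248^0.3561 = 4 / 7.124 = 0.5615
A = (13/0.5615)^(1/0.3561) ⇒ ln A = ln(23.15)/0.3561 = 8.8231
A = e^8.8231 ≈ 6789 acres

6790 acres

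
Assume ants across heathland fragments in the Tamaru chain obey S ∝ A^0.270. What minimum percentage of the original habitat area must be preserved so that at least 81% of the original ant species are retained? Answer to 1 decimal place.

Need (A_new/A_old)^0.27 = 0.81, so A_new/A_old = 0.81^(1/0.27) = 0.81^3.704
ln(A_new/A_old) = ln 0.81 / 0.27 = -0.2107 / 0.27 = -0.7804
A_new/A_old = e^-0.7804 ≈ 0.4582

45.8%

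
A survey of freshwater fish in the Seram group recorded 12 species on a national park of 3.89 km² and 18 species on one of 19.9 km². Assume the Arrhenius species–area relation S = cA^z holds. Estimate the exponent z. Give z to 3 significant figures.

Taking logs: ln S = ln c + z ln A, so z = (ln S₂ − ln S₁)/(ln A₂ − ln A₁).
z = ln(18/12) / ln(19.9/3.89) = ln(1.5) / ln(5.116) = 0.4055 / 1.6323 = 0.2484

0.248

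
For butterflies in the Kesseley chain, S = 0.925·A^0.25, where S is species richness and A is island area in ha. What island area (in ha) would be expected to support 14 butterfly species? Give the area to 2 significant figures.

52000 ha

14 = 0.925 × A^0.25  ⇒  A^0.25 = 14/0.925 = 15.14
ln A = ln(15.14) / 0.25 = 2.7170 / 0.25 = 10.8681
A = e^10.8681 ≈ 52474 ha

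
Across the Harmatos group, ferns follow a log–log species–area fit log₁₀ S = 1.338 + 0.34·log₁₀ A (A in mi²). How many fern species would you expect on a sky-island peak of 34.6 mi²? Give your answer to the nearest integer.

73

S = 21.78 × 34.6^0.34
ln S = ln 21.78 + 0.34 × ln 34.6 = 3.0809 + 0.34 × 3.5439 = 4.2858
S = e^4.2858 ≈ 72.66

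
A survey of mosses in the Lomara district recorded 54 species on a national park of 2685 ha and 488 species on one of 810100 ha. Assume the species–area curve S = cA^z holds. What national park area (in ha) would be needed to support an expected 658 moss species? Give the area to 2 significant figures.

z = ln(488/54) / ln(810100/2685) = 2.2013 / 5.7095 = 0.3856
c = 54 / 2685^0.3856 = 54 / 20.99 = 2.572
A = (658/2.572)^(1/0.3856) ⇒ ln A = ln(255.8)/0.3856 = 14.3801
A = e^14.3801 ≈ 1758773 ha

1800000 ha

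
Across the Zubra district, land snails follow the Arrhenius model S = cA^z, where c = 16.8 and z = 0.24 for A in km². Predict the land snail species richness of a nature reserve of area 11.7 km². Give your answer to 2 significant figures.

S = 16.8 × 11.7^0.24
ln S = ln 16.8 + 0.24 × ln 11.7 = 2.8214 + 0.24 × 2.4596 = 3.4117
S = e^3.4117 ≈ 30.32

30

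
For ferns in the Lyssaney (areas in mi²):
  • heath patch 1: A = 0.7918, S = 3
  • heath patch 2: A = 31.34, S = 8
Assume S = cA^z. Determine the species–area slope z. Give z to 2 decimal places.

0.27

Taking logs: ln S = ln c + z ln A, so z = (ln S₂ − ln S₁)/(ln A₂ − ln A₁).
z = ln(8/3) / ln(31.34/0.7918) = ln(2.667) / ln(39.58) = 0.9808 / 3.6783 = 0.2666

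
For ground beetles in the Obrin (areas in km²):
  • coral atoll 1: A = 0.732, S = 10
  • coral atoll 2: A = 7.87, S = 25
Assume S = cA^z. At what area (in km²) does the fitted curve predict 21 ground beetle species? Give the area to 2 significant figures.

5.0 km²

z = ln(25/10) / ln(7.87/0.732) = 0.9163 / 2.3750 = 0.3858
c = 10 / 0.732^0.3858 = 10 / 0.8866 = 11.28
A = (21/11.28)^(1/0.3858) ⇒ ln A = ln(1.862)/0.3858 = 1.6111
A = e^1.6111 ≈ 5.008 km²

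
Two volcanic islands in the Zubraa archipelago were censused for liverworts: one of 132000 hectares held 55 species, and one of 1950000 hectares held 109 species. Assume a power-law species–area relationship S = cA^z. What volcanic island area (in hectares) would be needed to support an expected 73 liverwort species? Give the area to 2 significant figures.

400000 hectares

z = ln(109/55) / ln(1950000/132000) = 0.6840 / 2.6928 = 0.2540
c = 55 / 132000^0.2540 = 55 / 19.99 = 2.752
A = (73/2.752)^(1/0.2540) ⇒ ln A = ln(26.53)/0.2540 = 12.9051
A = e^12.9051 ≈ 402379 hectares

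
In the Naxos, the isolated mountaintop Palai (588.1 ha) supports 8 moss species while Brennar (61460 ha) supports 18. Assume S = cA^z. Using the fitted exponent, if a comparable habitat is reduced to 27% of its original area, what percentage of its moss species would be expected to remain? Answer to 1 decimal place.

z = ln(18/8) / ln(61460/588.1) = 0.8109 / 4.6492 = 0.1744
S_new/S_old = (A_new/A_old)^z = 0.27^0.1744 = exp(0.1744 × -1.3093) = 0.7958

79.6%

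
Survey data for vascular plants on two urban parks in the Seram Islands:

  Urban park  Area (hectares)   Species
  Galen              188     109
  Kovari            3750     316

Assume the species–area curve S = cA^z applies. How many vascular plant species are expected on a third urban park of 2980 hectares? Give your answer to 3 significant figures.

291

z = ln(316/109) / ln(3750/188) = 1.0644 / 2.9931 = 0.3556
c = 109 / 188^0.3556 = 109 / 6.438 = 16.93
S₃ = 16.93 × 2980^0.3556 = 16.93 × 17.2 ≈ 291.2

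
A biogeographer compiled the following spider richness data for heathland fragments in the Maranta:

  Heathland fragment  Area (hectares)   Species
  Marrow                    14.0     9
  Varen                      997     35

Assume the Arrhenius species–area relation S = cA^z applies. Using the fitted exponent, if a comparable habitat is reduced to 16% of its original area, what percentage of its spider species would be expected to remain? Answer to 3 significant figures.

z = ln(35/9) / ln(997/14) = 1.3581 / 4.2657 = 0.3184
S_new/S_old = (A_new/A_old)^z = 0.16^0.3184 = exp(0.3184 × -1.8326) = 0.558

55.8%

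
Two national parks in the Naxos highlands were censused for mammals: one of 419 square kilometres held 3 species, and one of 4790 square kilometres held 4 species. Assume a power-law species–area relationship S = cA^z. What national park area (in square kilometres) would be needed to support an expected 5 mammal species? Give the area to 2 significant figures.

z = ln(4/3) / ln(4790/419) = 0.2877 / 2.4364 = 0.1181
c = 3 / 419^0.1181 = 3 / 2.04 = 1.471
A = (5/1.471)^(1/0.1181) ⇒ ln A = ln(3.4)/0.1181 = 10.3641
A = e^10.3641 ≈ 31701 square kilometres

32000 square kilometres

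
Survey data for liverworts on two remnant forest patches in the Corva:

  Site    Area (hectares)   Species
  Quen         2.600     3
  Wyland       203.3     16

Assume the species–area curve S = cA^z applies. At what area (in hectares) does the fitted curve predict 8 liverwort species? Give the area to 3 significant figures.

33.4 hectares

z = ln(16/3) / ln(203.3/2.6) = 1.6740 / 4.3592 = 0.3840
c = 3 / 2.6^0.3840 = 3 / 1.443 = 2.079
A = (8/2.079)^(1/0.3840) ⇒ ln A = ln(3.849)/0.3840 = 3.5097
A = e^3.5097 ≈ 33.44 hectares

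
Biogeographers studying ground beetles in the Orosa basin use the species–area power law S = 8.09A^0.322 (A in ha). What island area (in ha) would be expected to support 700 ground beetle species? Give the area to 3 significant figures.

1040000 ha

700 = 8.09 × A^0.322  ⇒  A^0.322 = 700/8.09 = 86.53
ln A = ln(86.53) / 0.322 = 4.4605 / 0.322 = 13.8523
A = e^13.8523 ≈ 1037510 ha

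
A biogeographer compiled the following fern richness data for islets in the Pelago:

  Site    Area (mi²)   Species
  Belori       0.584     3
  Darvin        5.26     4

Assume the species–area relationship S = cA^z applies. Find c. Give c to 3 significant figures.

z = ln(S₂/S₁) / ln(A₂/A₁) = ln(4/3) / ln(5.26/0.584) = 0.2877 / 2.1980 = 0.1309
c = S₁ / A₁^z = 3 / 0.584^0.1309 = 3 / 0.932 = 3.219

3.22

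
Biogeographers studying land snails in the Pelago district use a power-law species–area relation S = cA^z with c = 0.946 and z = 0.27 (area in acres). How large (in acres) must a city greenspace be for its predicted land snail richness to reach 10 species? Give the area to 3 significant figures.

10 = 0.946 × A^0.27  ⇒  A^0.27 = 10/0.946 = 10.57
ln A = ln(10.57) / 0.27 = 2.3581 / 0.27 = 8.7337
A = e^8.7337 ≈ 6209 acres

6210 acres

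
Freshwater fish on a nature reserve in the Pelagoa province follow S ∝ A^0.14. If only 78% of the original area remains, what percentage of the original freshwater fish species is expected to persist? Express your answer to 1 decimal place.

S_new/S_old = (A_new/A_old)^z = 0.78^0.14
= exp(0.14 × ln 0.78) = exp(0.14 × -0.2485) = exp(-0.0348) ≈ 0.9658

96.6%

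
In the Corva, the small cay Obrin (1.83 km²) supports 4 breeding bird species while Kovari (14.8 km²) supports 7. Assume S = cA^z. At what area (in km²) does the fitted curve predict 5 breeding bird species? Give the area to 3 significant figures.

4.21 km²

z = ln(7/4) / ln(14.8/1.83) = 0.5596 / 2.0903 = 0.2677
c = 4 / 1.83^0.2677 = 4 / 1.176 = 3.402
A = (5/3.402)^(1/0.2677) ⇒ ln A = ln(1.47)/0.2677 = 1.4378
A = e^1.4378 ≈ 4.211 km²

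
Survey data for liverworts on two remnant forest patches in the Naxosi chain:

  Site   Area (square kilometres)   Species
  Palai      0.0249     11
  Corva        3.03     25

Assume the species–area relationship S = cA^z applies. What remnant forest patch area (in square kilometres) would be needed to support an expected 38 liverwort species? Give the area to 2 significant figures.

35 square kilometres

z = ln(25/11) / ln(3.03/0.0249) = 0.8210 / 4.8015 = 0.1710
c = 11 / 0.0249^0.1710 = 11 / 0.5318 = 20.68
A = (38/20.68)^(1/0.1710) ⇒ ln A = ln(1.837)/0.1710 = 3.5574
A = e^3.5574 ≈ 35.07 square kilometres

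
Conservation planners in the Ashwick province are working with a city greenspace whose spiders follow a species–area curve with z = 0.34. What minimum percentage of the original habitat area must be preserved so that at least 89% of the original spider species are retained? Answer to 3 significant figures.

71.0%

Need (A_new/A_old)^0.34 = 0.89, so A_new/A_old = 0.89^(1/0.34) = 0.89^2.941
ln(A_new/A_old) = ln 0.89 / 0.34 = -0.1165 / 0.34 = -0.3427
A_new/A_old = e^-0.3427 ≈ 0.7098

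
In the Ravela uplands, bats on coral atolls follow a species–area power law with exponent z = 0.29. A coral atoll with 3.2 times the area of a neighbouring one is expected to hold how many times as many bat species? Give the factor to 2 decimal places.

1.40

S₂/S₁ = (A₂/A₁)^z = 3.2^0.29
ln(S₂/S₁) = 0.29 × ln 3.2 = 0.29 × 1.1632 = 0.3373
S₂/S₁ = e^0.3373 ≈ 1.401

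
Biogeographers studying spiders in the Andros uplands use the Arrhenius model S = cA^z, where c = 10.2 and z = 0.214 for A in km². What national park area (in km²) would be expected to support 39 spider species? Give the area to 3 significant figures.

39 = 10.2 × A^0.214  ⇒  A^0.214 = 39/10.2 = 3.824
ln A = ln(3.824) / 0.214 = 1.3412 / 0.214 = 6.2672
A = e^6.2672 ≈ 527 km²

527 km²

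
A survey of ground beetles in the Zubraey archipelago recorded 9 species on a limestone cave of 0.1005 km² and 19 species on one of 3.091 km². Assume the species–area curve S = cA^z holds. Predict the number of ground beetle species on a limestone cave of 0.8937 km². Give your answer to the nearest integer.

z = ln(19/9) / ln(3.091/0.1005) = 0.7472 / 3.4261 = 0.2181
c = 9 / 0.1005^0.2181 = 9 / 0.6059 = 14.85
S₃ = 14.85 × 0.8937^0.2181 = 14.85 × 0.9758 ≈ 14.5

14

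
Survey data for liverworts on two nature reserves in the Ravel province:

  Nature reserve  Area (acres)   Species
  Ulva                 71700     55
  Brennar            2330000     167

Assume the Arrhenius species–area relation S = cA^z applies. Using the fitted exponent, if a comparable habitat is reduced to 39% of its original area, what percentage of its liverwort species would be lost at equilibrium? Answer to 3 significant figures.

25.9%

z = ln(167/55) / ln(2330000/71700) = 1.1107 / 3.4811 = 0.3191
S_new/S_old = (A_new/A_old)^z = 0.39^0.3191 = exp(0.3191 × -0.9416) = 0.7405
Fraction lost = 1 − 0.7405 = 0.2595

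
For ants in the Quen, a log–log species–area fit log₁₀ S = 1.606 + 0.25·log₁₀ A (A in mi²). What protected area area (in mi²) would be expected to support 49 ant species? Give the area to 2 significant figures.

49 = 40.36 × A^0.25  ⇒  A^0.25 = 49/40.36 = 1.214
ln A = ln(1.214) / 0.25 = 0.1939 / 0.25 = 0.7755
A = e^0.7755 ≈ 2.172 mi²

2.2 mi²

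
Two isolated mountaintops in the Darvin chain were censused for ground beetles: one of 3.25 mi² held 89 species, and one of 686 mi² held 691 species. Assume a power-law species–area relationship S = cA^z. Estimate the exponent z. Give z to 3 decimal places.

0.383

Taking logs: ln S = ln c + z ln A, so z = (ln S₂ − ln S₁)/(ln A₂ − ln A₁).
z = ln(691/89) / ln(686/3.25) = ln(7.764) / ln(211.1) = 2.0495 / 5.3522 = 0.3829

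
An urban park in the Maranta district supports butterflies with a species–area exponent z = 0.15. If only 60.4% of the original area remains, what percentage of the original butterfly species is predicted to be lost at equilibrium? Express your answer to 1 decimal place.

7.3%

S_new/S_old = (A_new/A_old)^z = 0.604^0.15
= exp(0.15 × ln 0.604) = exp(0.15 × -0.5042) = exp(-0.0756) ≈ 0.9272
Fraction lost = 1 − 0.9272 = 0.07284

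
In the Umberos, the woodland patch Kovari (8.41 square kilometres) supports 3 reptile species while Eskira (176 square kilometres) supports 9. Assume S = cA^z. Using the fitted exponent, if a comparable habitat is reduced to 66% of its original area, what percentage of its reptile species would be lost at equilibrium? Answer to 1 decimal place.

z = ln(9/3) / ln(176/8.41) = 1.0986 / 3.0411 = 0.3613
S_new/S_old = (A_new/A_old)^z = 0.66^0.3613 = exp(0.3613 × -0.4155) = 0.8606
Fraction lost = 1 − 0.8606 = 0.1394

13.9%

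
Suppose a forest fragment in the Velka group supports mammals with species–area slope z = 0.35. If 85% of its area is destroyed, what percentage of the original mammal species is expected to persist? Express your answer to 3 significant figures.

S_new/S_old = (A_new/A_old)^z = 0.15^0.35
= exp(0.35 × ln 0.15) = exp(0.35 × -1.8971) = exp(-0.6640) ≈ 0.5148

51.5%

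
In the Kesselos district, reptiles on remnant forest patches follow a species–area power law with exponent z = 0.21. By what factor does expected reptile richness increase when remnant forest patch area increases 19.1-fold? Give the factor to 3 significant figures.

1.86

S₂/S₁ = (A₂/A₁)^z = 19.1^0.21
ln(S₂/S₁) = 0.21 × ln 19.1 = 0.21 × 2.9497 = 0.6194
S₂/S₁ = e^0.6194 ≈ 1.858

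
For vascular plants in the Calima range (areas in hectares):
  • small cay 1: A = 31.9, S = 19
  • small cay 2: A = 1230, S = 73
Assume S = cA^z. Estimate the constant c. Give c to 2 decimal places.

5.30

z = ln(S₂/S₁) / ln(A₂/A₁) = ln(73/19) / ln(1230/31.9) = 1.3460 / 3.6522 = 0.3686
c = S₁ / A₁^z = 19 / 31.9^0.3686 = 19 / 3.583 = 5.303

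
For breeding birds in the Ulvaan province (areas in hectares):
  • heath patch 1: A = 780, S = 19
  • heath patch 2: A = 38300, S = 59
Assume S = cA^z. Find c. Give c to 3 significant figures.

2.74

z = ln(S₂/S₁) / ln(A₂/A₁) = ln(59/19) / ln(38300/780) = 1.1331 / 3.8939 = 0.2910
c = S₁ / A₁^z = 19 / 780^0.2910 = 19 / 6.943 = 2.736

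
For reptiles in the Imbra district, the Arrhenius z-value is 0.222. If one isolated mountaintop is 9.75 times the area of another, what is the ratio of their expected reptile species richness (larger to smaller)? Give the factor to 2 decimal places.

1.66

S₂/S₁ = (A₂/A₁)^z = 9.75^0.222
ln(S₂/S₁) = 0.222 × ln 9.75 = 0.222 × 2.2773 = 0.5056
S₂/S₁ = e^0.5056 ≈ 1.658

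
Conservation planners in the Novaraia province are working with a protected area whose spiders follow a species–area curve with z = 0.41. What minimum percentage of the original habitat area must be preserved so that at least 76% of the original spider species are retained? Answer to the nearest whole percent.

Need (A_new/A_old)^0.41 = 0.76, so A_new/A_old = 0.76^(1/0.41) = 0.76^2.439
ln(A_new/A_old) = ln 0.76 / 0.41 = -0.2744 / 0.41 = -0.6694
A_new/A_old = e^-0.6694 ≈ 0.512

51%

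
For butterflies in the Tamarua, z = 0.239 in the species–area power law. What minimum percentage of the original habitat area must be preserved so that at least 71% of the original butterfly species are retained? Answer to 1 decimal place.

23.9%

Need (A_new/A_old)^0.239 = 0.71, so A_new/A_old = 0.71^(1/0.239) = 0.71^4.184
ln(A_new/A_old) = ln 0.71 / 0.239 = -0.3425 / 0.239 = -1.4330
A_new/A_old = e^-1.4330 ≈ 0.2386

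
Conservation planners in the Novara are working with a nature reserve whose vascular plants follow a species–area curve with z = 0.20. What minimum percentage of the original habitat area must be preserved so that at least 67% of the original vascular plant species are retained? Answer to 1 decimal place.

Need (A_new/A_old)^0.2 = 0.67, so A_new/A_old = 0.67^(1/0.2) = 0.67^5
ln(A_new/A_old) = ln 0.67 / 0.2 = -0.4005 / 0.2 = -2.0024
A_new/A_old = e^-2.0024 ≈ 0.135

13.5%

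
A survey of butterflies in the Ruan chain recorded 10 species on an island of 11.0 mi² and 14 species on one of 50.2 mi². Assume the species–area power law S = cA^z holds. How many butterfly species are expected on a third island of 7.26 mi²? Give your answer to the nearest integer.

9

z = ln(14/10) / ln(50.2/11) = 0.3365 / 1.5181 = 0.2216
c = 10 / 11^0.2216 = 10 / 1.701 = 5.877
S₃ = 5.877 × 7.26^0.2216 = 5.877 × 1.552 ≈ 9.12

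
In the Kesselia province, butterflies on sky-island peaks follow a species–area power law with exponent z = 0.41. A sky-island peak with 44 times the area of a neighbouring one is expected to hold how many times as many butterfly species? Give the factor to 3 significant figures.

S₂/S₁ = (A₂/A₁)^z = 44^0.41
ln(S₂/S₁) = 0.41 × ln 44 = 0.41 × 3.7842 = 1.5515
S₂/S₁ = e^1.5515 ≈ 4.719

4.72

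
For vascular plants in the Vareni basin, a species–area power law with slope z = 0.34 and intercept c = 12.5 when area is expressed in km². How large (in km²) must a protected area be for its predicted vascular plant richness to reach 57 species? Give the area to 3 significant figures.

86.7 km²

57 = 12.5 × A^0.34  ⇒  A^0.34 = 57/12.5 = 4.56
ln A = ln(4.56) / 0.34 = 1.5173 / 0.34 = 4.4627
A = e^4.4627 ≈ 86.72 km²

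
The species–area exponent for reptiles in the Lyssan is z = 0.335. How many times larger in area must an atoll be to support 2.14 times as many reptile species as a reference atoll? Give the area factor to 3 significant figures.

9.69

(A₂/A₁)^0.335 = 2.14, so A₂/A₁ = 2.14^(1/0.335) = 2.14^2.985
ln(A₂/A₁) = ln 2.14 / 0.335 = 0.7608 / 0.335 = 2.2711
A₂/A₁ = e^2.2711 ≈ 9.69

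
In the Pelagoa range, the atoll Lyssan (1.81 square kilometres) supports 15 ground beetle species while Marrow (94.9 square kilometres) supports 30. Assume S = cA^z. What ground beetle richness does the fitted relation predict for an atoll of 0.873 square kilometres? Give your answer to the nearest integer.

z = ln(30/15) / ln(94.9/1.81) = 0.6931 / 3.9595 = 0.1751
c = 15 / 1.81^0.1751 = 15 / 1.109 = 13.52
S₃ = 13.52 × 0.873^0.1751 = 13.52 × 0.9765 ≈ 13.2

13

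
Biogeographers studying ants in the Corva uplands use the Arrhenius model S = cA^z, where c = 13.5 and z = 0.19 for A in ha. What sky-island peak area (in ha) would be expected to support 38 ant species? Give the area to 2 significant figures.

230 ha

38 = 13.5 × A^0.19  ⇒  A^0.19 = 38/13.5 = 2.815
ln A = ln(2.815) / 0.19 = 1.0349 / 0.19 = 5.4468
A = e^5.4468 ≈ 232 ha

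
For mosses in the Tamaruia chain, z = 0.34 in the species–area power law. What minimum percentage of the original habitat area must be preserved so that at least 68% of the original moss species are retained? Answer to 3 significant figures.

32.2%

Need (A_new/A_old)^0.34 = 0.68, so A_new/A_old = 0.68^(1/0.34) = 0.68^2.941
ln(A_new/A_old) = ln 0.68 / 0.34 = -0.3857 / 0.34 = -1.1343
A_new/A_old = e^-1.1343 ≈ 0.3216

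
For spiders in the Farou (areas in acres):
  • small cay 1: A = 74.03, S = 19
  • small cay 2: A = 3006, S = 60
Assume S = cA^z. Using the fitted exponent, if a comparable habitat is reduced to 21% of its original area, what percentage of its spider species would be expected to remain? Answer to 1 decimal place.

61.6%

z = ln(60/19) / ln(3006/74.03) = 1.1499 / 3.7039 = 0.3105
S_new/S_old = (A_new/A_old)^z = 0.21^0.3105 = exp(0.3105 × -1.5606) = 0.616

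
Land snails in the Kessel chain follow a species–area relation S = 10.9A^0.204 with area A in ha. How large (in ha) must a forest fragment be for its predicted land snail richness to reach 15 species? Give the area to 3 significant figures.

4.78 ha

15 = 10.9 × A^0.204  ⇒  A^0.204 = 15/10.9 = 1.376
ln A = ln(1.376) / 0.204 = 0.3193 / 0.204 = 1.5651
A = e^1.5651 ≈ 4.783 ha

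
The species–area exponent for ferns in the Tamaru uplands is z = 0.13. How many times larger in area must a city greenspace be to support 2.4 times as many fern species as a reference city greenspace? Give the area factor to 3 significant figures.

841

(A₂/A₁)^0.13 = 2.4, so A₂/A₁ = 2.4^(1/0.13) = 2.4^7.692
ln(A₂/A₁) = ln 2.4 / 0.13 = 0.8755 / 0.13 = 6.7344
A₂/A₁ = e^6.7344 ≈ 840.8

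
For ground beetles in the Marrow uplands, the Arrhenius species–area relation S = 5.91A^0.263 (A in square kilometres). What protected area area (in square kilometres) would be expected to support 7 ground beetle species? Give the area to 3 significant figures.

7 = 5.91 × A^0.263  ⇒  A^0.263 = 7/5.91 = 1.184
ln A = ln(1.184) / 0.263 = 0.1693 / 0.263 = 0.6436
A = e^0.6436 ≈ 1.903 square kilometres

1.90 square kilometres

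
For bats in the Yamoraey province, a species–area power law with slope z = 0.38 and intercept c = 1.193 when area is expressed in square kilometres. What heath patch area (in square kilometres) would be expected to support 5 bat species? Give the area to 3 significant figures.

5 = 1.193 × A^0.38  ⇒  A^0.38 = 5/1.193 = 4.191
ln A = ln(4.191) / 0.38 = 1.4330 / 0.38 = 3.7710
A = e^3.7710 ≈ 43.42 square kilometres

43.4 square kilometres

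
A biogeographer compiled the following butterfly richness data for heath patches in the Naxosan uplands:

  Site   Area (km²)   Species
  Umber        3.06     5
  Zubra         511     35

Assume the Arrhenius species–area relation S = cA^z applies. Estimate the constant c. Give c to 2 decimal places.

3.27

z = ln(S₂/S₁) / ln(A₂/A₁) = ln(35/5) / ln(511/3.06) = 1.9459 / 5.1180 = 0.3802
c = S₁ / A₁^z = 5 / 3.06^0.3802 = 5 / 1.53 = 3.268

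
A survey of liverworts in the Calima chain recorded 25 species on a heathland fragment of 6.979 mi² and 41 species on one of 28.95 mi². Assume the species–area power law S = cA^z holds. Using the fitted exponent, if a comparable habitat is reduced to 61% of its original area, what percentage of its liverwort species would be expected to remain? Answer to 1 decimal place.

84.2%

z = ln(41/25) / ln(28.95/6.979) = 0.4947 / 1.4227 = 0.3477
S_new/S_old = (A_new/A_old)^z = 0.61^0.3477 = exp(0.3477 × -0.4943) = 0.8421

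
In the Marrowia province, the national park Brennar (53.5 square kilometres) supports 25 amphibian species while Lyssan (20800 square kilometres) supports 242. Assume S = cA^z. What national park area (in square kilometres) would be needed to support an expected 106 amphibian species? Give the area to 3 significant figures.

2380 square kilometres

z = ln(242/25) / ln(20800/53.5) = 2.2701 / 5.9630 = 0.3807
c = 25 / 53.5^0.3807 = 25 / 4.55 = 5.495
A = (106/5.495)^(1/0.3807) ⇒ ln A = ln(19.29)/0.3807 = 7.7743
A = e^7.7743 ≈ 2379 square kilometres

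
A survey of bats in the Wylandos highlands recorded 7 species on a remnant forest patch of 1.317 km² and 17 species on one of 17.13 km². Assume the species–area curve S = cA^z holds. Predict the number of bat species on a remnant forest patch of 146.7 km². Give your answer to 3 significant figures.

35.7

z = ln(17/7) / ln(17.13/1.317) = 0.8873 / 2.5655 = 0.3459
c = 7 / 1.317^0.3459 = 7 / 1.1 = 6.364
S₃ = 6.364 × 146.7^0.3459 = 6.364 × 5.614 ≈ 35.73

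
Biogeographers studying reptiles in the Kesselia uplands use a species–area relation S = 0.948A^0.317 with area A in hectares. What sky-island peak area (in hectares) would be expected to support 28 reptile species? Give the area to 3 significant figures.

43500 hectares

28 = 0.948 × A^0.317  ⇒  A^0.317 = 28/0.948 = 29.54
ln A = ln(29.54) / 0.317 = 3.3856 / 0.317 = 10.6801
A = e^10.6801 ≈ 43484 hectares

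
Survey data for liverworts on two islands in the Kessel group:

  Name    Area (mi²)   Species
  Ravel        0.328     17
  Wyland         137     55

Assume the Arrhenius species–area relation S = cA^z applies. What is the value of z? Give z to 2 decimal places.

Taking logs: ln S = ln c + z ln A, so z = (ln S₂ − ln S₁)/(ln A₂ − ln A₁).
z = ln(55/17) / ln(137/0.328) = ln(3.235) / ln(417.7) = 1.1741 / 6.0347 = 0.1946

0.19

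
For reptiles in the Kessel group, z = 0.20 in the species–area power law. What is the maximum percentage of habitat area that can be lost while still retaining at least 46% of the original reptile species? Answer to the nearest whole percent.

Need (A_new/A_old)^0.2 = 0.46, so A_new/A_old = 0.46^(1/0.2) = 0.46^5
ln(A_new/A_old) = ln 0.46 / 0.2 = -0.7765 / 0.2 = -3.8826
A_new/A_old = e^-3.8826 ≈ 0.0206
Fraction that can be lost = 1 − 0.0206 = 0.9794

98%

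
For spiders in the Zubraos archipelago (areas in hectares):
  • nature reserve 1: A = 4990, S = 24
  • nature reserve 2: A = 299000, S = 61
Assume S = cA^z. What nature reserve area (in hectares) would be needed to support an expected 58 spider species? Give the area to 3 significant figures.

z = ln(61/24) / ln(299000/4990) = 0.9328 / 4.0930 = 0.2279
c = 24 / 4990^0.2279 = 24 / 6.963 = 3.447
A = (58/3.447)^(1/0.2279) ⇒ ln A = ln(16.83)/0.2279 = 12.3869
A = e^12.3869 ≈ 239646 hectares

240000 hectares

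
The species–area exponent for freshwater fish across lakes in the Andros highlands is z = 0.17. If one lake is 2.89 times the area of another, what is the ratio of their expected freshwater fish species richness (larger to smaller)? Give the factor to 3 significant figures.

S₂/S₁ = (A₂/A₁)^z = 2.89^0.17
ln(S₂/S₁) = 0.17 × ln 2.89 = 0.17 × 1.0613 = 0.1804
S₂/S₁ = e^0.1804 ≈ 1.198

1.20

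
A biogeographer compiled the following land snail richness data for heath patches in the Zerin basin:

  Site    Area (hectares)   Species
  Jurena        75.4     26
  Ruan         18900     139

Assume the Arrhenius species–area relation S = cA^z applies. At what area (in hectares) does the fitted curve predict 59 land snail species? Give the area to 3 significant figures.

1120 hectares

z = ln(139/26) / ln(18900/75.4) = 1.6764 / 5.5241 = 0.3035
c = 26 / 75.4^0.3035 = 26 / 3.713 = 7.003
A = (59/7.003)^(1/0.3035) ⇒ ln A = ln(8.426)/0.3035 = 7.0231
A = e^7.0231 ≈ 1122 hectares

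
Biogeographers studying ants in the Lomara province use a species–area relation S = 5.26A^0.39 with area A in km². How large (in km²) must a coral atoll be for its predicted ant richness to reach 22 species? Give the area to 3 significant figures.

39.2 km²

22 = 5.26 × A^0.39  ⇒  A^0.39 = 22/5.26 = 4.183
ln A = ln(4.183) / 0.39 = 1.4309 / 0.39 = 3.6690
A = e^3.6690 ≈ 39.21 km²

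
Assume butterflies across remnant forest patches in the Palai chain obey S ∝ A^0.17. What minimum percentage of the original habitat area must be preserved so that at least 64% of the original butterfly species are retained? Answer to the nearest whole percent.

Need (A_new/A_old)^0.17 = 0.64, so A_new/A_old = 0.64^(1/0.17) = 0.64^5.882
ln(A_new/A_old) = ln 0.64 / 0.17 = -0.4463 / 0.17 = -2.6252
A_new/A_old = e^-2.6252 ≈ 0.07242

7%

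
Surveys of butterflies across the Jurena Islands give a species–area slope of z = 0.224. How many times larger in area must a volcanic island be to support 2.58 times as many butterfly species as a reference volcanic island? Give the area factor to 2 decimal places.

(A₂/A₁)^0.224 = 2.58, so A₂/A₁ = 2.58^(1/0.224) = 2.58^4.464
ln(A₂/A₁) = ln 2.58 / 0.224 = 0.9478 / 0.224 = 4.2312
A₂/A₁ = e^4.2312 ≈ 68.8

68.80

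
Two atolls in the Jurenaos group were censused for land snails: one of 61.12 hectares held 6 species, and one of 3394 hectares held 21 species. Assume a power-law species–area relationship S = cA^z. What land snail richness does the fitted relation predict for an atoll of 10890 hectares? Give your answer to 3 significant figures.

z = ln(21/6) / ln(3394/61.12) = 1.2528 / 4.0169 = 0.3119
c = 6 / 61.12^0.3119 = 6 / 3.606 = 1.664
S₃ = 1.664 × 10890^0.3119 = 1.664 × 18.16 ≈ 30.21

30.2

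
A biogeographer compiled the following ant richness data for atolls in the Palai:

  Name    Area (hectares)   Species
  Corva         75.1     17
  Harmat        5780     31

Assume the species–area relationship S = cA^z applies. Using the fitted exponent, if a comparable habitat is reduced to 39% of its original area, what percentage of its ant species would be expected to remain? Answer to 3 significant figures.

z = ln(31/17) / ln(5780/75.1) = 0.6008 / 4.3433 = 0.1383
S_new/S_old = (A_new/A_old)^z = 0.39^0.1383 = exp(0.1383 × -0.9416) = 0.8779

87.8%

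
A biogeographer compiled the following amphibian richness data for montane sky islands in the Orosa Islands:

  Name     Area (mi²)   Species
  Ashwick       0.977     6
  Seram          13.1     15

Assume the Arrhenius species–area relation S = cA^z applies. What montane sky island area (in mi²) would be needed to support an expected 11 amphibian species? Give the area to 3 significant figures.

z = ln(15/6) / ln(13.1/0.977) = 0.9163 / 2.5959 = 0.3530
c = 6 / 0.977^0.3530 = 6 / 0.9918 = 6.049
A = (11/6.049)^(1/0.3530) ⇒ ln A = ln(1.818)/0.3530 = 1.6939
A = e^1.6939 ≈ 5.441 mi²

5.44 mi²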